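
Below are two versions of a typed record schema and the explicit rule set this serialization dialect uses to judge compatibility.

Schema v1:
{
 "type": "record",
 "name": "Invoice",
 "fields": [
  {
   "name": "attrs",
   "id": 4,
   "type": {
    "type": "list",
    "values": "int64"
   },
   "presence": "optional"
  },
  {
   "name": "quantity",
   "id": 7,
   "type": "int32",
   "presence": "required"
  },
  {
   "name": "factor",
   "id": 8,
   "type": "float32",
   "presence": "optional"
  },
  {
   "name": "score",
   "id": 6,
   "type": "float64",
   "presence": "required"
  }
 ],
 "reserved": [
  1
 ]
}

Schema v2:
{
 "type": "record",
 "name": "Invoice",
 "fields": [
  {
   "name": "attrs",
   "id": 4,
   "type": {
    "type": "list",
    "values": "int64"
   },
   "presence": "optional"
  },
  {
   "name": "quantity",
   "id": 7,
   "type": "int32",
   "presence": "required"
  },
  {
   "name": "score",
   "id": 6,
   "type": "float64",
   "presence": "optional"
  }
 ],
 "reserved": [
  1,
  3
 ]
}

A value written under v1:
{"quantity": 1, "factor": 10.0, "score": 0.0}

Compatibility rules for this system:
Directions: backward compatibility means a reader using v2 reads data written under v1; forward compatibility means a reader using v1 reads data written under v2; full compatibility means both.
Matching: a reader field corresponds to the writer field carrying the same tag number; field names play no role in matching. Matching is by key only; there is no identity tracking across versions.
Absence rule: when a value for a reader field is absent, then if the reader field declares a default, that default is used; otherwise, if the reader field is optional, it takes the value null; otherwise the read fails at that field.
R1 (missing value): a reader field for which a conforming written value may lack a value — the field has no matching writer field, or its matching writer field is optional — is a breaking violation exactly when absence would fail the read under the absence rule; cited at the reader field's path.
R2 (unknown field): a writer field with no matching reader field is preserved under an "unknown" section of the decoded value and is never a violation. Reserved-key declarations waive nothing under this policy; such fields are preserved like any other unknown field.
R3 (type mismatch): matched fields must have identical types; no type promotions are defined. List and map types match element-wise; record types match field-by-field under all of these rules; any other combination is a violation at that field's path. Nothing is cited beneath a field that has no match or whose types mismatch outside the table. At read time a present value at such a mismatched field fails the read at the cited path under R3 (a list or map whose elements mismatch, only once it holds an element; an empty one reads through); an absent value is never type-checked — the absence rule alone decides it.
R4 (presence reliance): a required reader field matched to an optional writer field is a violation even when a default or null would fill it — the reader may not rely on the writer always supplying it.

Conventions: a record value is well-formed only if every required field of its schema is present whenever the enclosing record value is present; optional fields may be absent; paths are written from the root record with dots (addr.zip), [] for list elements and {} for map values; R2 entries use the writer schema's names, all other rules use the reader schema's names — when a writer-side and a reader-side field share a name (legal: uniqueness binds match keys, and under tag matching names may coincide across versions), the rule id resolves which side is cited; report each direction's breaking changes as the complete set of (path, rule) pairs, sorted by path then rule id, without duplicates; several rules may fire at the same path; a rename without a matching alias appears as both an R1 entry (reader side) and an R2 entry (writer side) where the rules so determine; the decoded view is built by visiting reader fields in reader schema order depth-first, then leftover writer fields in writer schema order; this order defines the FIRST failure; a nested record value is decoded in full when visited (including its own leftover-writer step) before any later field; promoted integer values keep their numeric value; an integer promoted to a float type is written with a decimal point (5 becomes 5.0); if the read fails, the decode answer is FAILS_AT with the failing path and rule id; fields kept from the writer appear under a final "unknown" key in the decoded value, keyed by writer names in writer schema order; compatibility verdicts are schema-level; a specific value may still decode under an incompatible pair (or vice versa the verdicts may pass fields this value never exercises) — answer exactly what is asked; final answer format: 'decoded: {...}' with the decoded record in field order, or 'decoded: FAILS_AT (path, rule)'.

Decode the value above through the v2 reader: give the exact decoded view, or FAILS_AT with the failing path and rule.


in Invoice below, arrows point writer -> reader
decoding the Invoice value with the v2 reader:
  attrs := null (missing; optional => null)
  quantity := 1
  score := 0.0
  writer factor: kept under "unknown"
  => decoded: {"attrs": null, "quantity": 1, "score": 0.0, "unknown": {"factor": 10.0}}
ruling out the remaining Invoice differences:
  field score in record Invoice: required changed to optional -> a verdict-level change on Invoice — the shown value reads the same

decoded: {"attrs": null, "quantity": 1, "score": 0.0, "unknown": {"factor": 10.0}}


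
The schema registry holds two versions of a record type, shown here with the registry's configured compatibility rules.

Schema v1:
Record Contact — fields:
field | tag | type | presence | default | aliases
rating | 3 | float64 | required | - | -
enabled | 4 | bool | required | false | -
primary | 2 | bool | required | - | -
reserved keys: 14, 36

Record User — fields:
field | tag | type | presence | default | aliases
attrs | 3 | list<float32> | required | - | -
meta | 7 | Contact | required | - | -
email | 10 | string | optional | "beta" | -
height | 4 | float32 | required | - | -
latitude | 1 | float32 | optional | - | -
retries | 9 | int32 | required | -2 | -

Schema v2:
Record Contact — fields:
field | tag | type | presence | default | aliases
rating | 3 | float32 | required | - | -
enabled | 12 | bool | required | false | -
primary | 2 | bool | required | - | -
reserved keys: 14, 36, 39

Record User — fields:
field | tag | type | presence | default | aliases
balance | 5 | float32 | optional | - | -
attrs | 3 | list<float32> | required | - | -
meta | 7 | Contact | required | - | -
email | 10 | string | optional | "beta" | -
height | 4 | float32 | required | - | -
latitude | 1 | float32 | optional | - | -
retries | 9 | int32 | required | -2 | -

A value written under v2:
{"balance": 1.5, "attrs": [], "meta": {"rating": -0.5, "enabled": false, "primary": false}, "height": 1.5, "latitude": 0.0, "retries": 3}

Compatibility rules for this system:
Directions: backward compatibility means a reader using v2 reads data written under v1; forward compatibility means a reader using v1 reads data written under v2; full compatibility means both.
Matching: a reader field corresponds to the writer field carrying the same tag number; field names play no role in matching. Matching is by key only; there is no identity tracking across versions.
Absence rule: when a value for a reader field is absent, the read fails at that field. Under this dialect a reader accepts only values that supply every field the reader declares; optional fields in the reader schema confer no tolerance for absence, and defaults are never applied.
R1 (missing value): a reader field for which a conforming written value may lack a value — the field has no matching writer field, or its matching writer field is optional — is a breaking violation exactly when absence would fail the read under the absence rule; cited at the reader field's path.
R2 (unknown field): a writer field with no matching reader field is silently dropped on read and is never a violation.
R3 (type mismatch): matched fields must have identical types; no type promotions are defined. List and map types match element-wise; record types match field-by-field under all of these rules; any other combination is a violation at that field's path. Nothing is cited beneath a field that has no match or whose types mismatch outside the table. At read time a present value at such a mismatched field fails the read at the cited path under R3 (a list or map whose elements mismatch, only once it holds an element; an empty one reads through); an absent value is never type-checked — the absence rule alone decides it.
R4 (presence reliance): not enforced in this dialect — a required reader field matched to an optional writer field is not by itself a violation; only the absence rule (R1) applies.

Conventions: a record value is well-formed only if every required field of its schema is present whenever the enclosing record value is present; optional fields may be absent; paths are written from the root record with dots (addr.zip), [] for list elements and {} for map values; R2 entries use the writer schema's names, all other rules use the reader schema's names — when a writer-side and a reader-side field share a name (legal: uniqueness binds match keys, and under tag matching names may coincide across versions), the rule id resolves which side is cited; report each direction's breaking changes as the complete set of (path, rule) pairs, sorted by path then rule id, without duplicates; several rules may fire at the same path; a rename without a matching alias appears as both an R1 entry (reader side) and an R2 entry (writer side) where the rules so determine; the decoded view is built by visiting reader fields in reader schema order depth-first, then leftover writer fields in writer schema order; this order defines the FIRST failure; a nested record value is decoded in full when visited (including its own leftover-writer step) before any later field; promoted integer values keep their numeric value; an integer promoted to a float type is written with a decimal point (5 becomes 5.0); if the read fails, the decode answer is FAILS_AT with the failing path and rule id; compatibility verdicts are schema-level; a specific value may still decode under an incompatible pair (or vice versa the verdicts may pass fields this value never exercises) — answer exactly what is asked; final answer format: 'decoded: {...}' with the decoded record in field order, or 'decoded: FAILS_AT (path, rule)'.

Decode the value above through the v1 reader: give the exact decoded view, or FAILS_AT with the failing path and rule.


arrows below run writer -> reader for User
decode (reader v1):
  attrs := []
  read fails at meta.rating under R3
  => FAILS_AT (meta.rating, R3)
the rest of the User diff is inert for this question:
  added field balance to record User: optional float32, tag 5 (in v2 it sits immediately before attrs) -> affects the rule determinations only; this particular User value decodes identically
  field enabled in record Contact: tag 4 changed to 12 -> affects the rule determinations only; this particular User value decodes identically

decoded: FAILS_AT (meta.rating, R3)


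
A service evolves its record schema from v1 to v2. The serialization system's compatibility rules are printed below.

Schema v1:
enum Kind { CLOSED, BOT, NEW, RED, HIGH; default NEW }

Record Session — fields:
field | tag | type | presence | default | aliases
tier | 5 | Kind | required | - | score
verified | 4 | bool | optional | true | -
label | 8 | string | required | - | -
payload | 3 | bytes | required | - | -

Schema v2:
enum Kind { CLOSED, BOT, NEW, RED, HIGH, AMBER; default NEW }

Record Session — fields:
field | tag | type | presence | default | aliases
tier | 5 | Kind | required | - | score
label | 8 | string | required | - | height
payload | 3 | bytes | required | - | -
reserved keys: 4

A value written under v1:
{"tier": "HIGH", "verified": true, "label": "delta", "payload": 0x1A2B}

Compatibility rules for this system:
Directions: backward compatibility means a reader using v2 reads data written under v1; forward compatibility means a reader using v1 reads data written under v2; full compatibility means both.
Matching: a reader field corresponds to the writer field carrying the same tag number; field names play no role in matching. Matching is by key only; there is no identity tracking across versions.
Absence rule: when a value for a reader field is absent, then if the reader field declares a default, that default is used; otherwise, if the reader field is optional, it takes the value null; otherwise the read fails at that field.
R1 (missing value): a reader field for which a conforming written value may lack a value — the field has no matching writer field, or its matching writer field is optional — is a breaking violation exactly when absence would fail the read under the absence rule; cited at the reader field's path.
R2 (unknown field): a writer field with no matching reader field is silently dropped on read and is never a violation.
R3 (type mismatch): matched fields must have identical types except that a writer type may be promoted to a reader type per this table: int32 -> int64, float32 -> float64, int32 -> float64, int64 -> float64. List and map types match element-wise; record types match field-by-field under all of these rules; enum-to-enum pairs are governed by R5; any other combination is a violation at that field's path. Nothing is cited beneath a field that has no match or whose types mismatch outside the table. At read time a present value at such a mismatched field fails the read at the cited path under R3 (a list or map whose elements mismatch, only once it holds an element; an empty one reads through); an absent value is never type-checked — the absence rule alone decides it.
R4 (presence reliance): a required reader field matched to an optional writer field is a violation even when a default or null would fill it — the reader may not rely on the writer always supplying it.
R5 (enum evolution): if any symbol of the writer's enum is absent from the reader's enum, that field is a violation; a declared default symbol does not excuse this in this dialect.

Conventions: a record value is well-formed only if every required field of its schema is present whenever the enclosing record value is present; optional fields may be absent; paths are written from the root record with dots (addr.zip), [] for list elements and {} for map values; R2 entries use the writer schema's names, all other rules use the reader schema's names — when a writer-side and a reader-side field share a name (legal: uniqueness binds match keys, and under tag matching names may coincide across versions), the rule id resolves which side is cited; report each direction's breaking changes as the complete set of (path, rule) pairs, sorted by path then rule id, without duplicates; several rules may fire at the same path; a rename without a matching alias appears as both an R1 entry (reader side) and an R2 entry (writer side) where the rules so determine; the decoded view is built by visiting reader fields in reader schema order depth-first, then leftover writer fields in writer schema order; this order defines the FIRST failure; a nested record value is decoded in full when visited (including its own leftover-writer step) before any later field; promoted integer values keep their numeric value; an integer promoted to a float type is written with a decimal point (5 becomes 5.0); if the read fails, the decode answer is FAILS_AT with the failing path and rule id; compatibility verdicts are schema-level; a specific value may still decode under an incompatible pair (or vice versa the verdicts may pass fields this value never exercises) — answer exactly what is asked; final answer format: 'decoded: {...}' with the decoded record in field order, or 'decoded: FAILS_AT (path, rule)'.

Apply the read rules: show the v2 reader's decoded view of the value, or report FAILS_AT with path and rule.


decoded: {"tier": "HIGH", "label": "delta", "payload": 0x1A2B}

each type pair in Session: writer, then reader
decode walk for Session under reader schema v2:
  tier := "HIGH"
  label := "delta"
  payload := 0x1A2B
  writer verified: no reader field; dropped
  => decoded: {"tier": "HIGH", "label": "delta", "payload": 0x1A2B}
ruling out the remaining Session differences:
  enum Kind (field tier in record Session): symbol AMBER added -> shifts the Session verdicts, not this decode


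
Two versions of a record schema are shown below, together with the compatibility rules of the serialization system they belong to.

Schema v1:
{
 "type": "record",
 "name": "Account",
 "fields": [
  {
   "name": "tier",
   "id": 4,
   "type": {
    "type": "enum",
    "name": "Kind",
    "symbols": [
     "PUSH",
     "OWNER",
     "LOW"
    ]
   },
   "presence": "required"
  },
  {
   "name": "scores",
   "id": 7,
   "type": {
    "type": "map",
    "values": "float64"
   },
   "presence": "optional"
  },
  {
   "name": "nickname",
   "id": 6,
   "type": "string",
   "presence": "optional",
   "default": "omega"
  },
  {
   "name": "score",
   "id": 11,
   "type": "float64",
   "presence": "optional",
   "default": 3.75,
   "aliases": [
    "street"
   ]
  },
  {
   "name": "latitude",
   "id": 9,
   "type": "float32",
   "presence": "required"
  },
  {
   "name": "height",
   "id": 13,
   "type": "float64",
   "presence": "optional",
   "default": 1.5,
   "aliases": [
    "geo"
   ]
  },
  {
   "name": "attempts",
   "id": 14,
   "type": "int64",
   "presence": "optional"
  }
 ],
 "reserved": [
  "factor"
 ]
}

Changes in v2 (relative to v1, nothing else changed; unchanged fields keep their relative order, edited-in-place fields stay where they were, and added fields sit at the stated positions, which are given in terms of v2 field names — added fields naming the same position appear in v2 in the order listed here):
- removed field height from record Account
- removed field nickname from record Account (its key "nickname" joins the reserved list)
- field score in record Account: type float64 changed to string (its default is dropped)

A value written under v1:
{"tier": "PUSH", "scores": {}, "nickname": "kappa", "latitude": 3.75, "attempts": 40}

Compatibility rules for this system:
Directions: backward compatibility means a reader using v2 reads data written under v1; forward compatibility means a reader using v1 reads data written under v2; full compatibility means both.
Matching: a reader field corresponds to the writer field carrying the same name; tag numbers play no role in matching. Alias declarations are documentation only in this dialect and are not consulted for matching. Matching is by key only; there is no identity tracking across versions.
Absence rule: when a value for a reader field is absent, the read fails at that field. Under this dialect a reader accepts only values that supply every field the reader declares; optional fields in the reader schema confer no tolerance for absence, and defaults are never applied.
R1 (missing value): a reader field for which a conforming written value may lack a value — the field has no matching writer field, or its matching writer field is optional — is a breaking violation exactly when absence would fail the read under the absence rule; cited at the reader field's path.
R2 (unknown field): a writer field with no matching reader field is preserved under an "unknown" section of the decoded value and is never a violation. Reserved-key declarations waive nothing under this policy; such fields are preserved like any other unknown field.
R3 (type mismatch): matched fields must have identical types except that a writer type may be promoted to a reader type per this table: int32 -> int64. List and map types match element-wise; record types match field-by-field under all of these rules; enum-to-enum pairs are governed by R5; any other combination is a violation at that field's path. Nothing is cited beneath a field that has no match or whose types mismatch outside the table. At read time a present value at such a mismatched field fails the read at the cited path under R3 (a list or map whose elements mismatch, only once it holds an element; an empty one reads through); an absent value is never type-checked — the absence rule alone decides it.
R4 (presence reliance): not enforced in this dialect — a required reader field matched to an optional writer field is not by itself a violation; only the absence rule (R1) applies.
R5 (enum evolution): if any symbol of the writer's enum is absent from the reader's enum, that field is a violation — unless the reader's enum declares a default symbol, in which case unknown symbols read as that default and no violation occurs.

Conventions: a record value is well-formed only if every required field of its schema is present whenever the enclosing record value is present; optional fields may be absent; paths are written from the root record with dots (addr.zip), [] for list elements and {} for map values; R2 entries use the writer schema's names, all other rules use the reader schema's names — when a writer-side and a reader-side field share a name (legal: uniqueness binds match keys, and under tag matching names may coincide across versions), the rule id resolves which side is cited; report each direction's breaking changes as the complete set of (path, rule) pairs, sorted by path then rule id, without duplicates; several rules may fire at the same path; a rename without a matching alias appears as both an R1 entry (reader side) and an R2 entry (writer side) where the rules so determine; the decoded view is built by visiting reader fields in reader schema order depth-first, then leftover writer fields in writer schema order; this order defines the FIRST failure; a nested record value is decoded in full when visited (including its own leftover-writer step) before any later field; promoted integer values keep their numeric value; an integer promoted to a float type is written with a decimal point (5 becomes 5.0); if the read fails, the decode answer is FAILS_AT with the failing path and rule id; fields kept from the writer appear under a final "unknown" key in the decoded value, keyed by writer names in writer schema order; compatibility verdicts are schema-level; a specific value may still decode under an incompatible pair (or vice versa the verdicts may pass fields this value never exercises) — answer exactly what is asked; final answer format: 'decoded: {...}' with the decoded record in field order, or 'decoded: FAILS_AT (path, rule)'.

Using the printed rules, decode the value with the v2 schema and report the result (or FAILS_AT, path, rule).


each type pair in Account: writer, then reader
decoding the Account value with the v2 reader:
  tier := "PUSH"
  scores := {}
  read fails at score under R1 (no fill)
  => FAILS_AT (score, R1)
diffs on Account not affecting the asked answer:
  removed field height from record Account -> a verdict-level change on Account — the shown value reads the same
  removed field nickname from record Account (its key "nickname" joins the reserved list) -> a verdict-level change on Account — the shown value reads the same

decoded: FAILS_AT (score, R1)


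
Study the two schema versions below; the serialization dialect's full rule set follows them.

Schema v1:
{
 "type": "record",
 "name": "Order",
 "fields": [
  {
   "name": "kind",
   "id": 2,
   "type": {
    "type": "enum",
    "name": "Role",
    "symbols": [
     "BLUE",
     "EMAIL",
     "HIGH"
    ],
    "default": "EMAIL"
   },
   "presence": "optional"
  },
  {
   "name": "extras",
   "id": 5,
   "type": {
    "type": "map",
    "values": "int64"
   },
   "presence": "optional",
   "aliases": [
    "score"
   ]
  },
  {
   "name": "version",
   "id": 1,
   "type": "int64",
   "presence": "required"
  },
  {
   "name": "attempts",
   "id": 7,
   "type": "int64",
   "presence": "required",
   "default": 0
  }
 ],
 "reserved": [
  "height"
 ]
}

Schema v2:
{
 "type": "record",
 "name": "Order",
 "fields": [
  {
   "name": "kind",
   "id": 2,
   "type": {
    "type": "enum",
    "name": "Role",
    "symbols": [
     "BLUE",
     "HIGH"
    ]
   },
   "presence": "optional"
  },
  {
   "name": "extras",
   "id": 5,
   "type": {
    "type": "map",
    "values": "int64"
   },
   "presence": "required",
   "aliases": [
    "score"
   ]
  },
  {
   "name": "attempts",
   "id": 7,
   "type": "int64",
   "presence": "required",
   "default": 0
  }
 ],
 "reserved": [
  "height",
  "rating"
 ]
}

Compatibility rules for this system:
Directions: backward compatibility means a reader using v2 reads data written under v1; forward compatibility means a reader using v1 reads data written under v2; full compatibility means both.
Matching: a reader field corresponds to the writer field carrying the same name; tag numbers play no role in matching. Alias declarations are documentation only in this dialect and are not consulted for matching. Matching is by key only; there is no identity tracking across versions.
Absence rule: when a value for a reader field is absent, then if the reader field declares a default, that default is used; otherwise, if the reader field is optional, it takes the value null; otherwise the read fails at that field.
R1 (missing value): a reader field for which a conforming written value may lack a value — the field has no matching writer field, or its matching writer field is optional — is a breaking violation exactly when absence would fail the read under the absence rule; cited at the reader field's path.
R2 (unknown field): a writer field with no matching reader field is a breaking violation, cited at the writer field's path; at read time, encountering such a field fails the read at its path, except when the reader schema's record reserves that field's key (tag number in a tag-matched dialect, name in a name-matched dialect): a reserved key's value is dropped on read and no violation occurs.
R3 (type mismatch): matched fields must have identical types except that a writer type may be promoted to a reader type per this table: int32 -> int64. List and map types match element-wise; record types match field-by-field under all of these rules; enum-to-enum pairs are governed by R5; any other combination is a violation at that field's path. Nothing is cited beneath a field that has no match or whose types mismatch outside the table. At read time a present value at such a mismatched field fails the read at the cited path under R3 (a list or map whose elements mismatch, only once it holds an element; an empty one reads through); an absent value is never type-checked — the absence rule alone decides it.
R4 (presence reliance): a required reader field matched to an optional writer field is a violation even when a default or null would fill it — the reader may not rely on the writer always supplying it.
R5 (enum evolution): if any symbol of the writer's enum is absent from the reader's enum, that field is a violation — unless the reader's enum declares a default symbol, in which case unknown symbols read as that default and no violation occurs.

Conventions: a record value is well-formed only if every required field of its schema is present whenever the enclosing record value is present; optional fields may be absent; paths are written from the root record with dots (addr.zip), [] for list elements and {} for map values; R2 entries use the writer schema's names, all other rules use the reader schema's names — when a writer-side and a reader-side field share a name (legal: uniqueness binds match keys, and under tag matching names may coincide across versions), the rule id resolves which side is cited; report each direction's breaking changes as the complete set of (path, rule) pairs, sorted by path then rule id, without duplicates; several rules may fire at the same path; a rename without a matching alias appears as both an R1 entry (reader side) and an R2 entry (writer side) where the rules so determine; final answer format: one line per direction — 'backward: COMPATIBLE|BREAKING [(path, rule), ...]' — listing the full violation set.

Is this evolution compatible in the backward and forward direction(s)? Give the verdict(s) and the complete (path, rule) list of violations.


backward: BREAKING [(extras, R1), (extras, R4), (kind, R5), (version, R2)]; forward: BREAKING [(version, R1)]

the writer's type comes first in each Order pair
backward pass over Order, reader schema v2, writer schema v1:
  Role -> Role, writer optional: kind aligns to kind
  map<string, int64> -> map<string, int64>, writer optional: extras aligns to extras
  int64 -> int64, writer required: attempts aligns to attempts
  leftover writer field: version
  R1 fires at extras
  R4 fires at extras
  R5 fires at kind
  R2 fires at version
  backward on Order therefore BREAKING (4)
forward pass over Order, reader schema v1, writer schema v2:
  Role -> Role, writer optional: kind aligns to kind
  map<string, int64> -> map<string, int64>, writer required: extras aligns to extras
  version: no writer match
  int64 -> int64, writer required: attempts aligns to attempts
  R1 fires at version
  forward on Order therefore BREAKING (1)


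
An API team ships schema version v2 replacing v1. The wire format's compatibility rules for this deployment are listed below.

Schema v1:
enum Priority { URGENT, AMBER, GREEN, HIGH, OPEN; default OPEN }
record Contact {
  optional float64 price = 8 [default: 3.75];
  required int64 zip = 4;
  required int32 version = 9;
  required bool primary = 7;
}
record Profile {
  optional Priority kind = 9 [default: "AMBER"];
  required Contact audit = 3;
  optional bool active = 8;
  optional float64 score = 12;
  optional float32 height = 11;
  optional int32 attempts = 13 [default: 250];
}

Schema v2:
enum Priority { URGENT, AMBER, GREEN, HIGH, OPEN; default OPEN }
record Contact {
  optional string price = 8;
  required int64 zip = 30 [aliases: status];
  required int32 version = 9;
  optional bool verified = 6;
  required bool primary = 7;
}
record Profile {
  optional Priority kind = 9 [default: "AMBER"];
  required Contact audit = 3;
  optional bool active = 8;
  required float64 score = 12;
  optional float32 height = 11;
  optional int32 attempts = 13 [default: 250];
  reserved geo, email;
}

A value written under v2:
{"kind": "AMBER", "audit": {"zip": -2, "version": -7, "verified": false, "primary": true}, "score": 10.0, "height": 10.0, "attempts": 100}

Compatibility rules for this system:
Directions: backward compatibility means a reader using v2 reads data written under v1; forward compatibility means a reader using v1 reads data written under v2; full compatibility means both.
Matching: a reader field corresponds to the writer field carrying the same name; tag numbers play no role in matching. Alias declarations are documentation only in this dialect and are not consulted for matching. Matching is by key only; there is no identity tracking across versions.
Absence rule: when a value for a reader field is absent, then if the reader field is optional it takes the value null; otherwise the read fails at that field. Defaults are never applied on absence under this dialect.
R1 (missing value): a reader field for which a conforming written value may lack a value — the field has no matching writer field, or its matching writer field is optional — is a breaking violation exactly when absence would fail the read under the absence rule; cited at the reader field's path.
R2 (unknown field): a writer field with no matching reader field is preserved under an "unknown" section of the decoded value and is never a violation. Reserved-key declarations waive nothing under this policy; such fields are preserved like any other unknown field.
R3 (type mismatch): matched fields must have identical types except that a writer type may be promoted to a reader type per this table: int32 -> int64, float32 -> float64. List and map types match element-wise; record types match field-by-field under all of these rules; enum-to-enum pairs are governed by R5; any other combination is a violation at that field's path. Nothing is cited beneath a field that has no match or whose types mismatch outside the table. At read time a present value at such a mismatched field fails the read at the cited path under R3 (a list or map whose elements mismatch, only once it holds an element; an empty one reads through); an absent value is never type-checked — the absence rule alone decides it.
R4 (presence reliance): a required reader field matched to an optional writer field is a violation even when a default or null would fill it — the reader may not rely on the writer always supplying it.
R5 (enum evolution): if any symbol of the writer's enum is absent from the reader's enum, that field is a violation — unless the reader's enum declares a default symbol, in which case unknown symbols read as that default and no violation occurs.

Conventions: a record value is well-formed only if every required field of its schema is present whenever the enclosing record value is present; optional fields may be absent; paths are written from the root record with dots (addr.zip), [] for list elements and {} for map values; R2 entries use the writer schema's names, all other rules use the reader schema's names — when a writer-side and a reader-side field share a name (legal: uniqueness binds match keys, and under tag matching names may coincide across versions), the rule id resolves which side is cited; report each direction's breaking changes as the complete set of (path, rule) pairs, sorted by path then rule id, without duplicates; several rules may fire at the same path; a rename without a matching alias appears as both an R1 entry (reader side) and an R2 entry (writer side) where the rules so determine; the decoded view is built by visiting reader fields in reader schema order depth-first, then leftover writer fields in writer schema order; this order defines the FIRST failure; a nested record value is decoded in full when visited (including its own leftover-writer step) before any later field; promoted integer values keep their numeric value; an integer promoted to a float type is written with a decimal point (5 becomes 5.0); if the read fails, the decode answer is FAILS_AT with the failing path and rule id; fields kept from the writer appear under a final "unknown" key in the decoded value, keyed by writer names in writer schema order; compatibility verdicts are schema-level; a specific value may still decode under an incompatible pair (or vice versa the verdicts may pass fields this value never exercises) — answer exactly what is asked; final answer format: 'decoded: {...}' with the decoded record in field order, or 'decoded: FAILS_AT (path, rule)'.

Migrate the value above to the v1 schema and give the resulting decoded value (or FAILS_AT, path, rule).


decoded: {"kind": "AMBER", "audit": {"price": null, "zip": -2, "version": -7, "primary": true, "unknown": {"verified": false}}, "active": null, "score": 10.0, "height": 10.0, "attempts": 100}

in Profile below, arrows point writer -> reader
decode (reader v1):
  kind := "AMBER"
  audit.price := null (absent, optional -> null)
  audit.zip := -2
  audit.version := -7
  audit.primary := true
  writer audit.verified: kept under "unknown"
  active := null (absent, optional -> null)
  score := 10.0
  height := 10.0
  attempts := 100
  => decoded: {"kind": "AMBER", "audit": {"price": null, "zip": -2, "version": -7, "primary": true, "unknown": {"verified": false}}, "active": null, "score": 10.0, "height": 10.0, "attempts": 100}
diffs on Profile not affecting the asked answer:
  field score in record Profile: optional changed to required -> a verdict-level change on Profile — the shown value reads the same
  field price in record Contact: type float64 changed to string (its default is dropped) -> a verdict-level change on Profile — the shown value reads the same
  field zip in record Contact: tag 4 changed to 30 -> inert under this dialect — no rule fires on Profile and the result does not move


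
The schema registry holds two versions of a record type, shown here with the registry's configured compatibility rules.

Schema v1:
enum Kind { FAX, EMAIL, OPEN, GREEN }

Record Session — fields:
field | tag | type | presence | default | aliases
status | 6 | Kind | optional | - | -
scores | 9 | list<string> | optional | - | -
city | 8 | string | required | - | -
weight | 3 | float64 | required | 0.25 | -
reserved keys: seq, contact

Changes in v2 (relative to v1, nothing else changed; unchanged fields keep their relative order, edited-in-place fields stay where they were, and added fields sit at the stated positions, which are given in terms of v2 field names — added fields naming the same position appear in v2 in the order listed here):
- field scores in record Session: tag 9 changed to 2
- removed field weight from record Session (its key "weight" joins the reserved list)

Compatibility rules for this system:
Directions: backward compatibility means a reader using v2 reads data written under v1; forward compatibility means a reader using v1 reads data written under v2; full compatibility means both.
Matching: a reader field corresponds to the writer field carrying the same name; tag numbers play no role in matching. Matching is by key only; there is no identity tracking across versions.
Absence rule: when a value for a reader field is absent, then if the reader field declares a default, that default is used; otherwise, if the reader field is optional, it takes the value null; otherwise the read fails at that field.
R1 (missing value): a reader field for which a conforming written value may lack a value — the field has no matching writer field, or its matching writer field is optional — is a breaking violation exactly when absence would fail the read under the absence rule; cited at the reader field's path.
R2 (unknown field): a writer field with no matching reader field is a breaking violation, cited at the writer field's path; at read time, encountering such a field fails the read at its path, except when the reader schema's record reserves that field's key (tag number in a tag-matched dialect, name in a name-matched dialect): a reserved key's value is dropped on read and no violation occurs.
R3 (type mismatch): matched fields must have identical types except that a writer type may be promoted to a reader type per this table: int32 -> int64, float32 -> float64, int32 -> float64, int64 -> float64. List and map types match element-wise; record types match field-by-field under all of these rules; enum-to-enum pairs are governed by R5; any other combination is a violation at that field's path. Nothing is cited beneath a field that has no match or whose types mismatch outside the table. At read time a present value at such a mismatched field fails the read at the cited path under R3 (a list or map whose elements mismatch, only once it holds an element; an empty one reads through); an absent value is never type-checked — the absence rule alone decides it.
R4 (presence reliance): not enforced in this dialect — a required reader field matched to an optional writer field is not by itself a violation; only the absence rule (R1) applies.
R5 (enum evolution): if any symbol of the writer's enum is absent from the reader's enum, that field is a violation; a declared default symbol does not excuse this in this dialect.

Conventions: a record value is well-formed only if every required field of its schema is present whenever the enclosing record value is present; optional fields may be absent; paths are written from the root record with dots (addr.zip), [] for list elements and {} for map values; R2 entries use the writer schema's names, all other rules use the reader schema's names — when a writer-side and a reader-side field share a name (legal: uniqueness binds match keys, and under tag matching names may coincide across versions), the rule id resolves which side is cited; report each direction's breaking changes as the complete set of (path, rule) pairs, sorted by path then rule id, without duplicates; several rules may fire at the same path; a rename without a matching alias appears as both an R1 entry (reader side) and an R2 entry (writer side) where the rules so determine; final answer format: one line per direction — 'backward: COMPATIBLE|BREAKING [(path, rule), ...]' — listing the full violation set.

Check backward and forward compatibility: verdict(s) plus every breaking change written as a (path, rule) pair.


backward: COMPATIBLE []; forward: COMPATIBLE []

arrows below run writer -> reader for Session
backward analysis of Session with v2 as reader and v1 as writer:
  Kind -> Kind, writer optional: status aligns to status
  list<string> -> list<string>, writer optional: scores aligns to scores
  string -> string, writer required: city aligns to city
  writer weight: unknown to reader
  nothing fires on Session: backward is COMPATIBLE
forward analysis of Session with v1 as reader and v2 as writer:
  Kind -> Kind, writer optional: status aligns to status
  list<string> -> list<string>, writer optional: scores aligns to scores
  string -> string, writer required: city aligns to city
  weight: no writer-side match
  nothing fires on Session: forward is COMPATIBLE
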